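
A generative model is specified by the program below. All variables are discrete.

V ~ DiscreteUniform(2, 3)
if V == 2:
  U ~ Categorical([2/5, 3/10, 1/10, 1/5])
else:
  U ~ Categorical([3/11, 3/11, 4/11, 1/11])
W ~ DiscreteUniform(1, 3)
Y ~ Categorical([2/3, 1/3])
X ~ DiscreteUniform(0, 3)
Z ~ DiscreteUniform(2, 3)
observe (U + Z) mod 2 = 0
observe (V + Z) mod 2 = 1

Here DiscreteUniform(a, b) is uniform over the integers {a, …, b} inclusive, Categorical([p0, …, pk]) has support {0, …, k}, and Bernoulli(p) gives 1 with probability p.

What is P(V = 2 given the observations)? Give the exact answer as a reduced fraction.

Enumerate traces; 96 have nonzero weight after conditioning:
  (V=2, U=1, W=1, Y=0, X=0, Z=3) weight 1/240
  (V=2, U=1, W=1, Y=0, X=1, Z=3) weight 1/240
  (V=2, U=1, W=1, Y=0, X=2, Z=3) weight 1/240
  (V=2, U=1, W=1, Y=0, X=3, Z=3) weight 1/240
  (V=2, U=1, W=1, Y=1, X=0, Z=3) weight 1/480
  (V=2, U=1, W=1, Y=1, X=1, Z=3) weight 1/480
  (V=2, U=1, W=1, Y=1, X=2, Z=3) weight 1/480
  (V=2, U=1, W=1, Y=1, X=3, Z=3) weight 1/480
  (V=3, U=0, W=1, Y=0, X=0, Z=2) weight 1/264
  … 87 more
Group by V:
  weight(V=2) = 1/8
  weight(V=3) = 7/44
Total weight = 1/8 + 7/44 = 25/88
P(V=2 | obs) = 1/8 / 25/88 = 11/25
P(V=3 | obs) = 7/44 / 25/88 = 14/25

P(V = 2 | obs) = 11/25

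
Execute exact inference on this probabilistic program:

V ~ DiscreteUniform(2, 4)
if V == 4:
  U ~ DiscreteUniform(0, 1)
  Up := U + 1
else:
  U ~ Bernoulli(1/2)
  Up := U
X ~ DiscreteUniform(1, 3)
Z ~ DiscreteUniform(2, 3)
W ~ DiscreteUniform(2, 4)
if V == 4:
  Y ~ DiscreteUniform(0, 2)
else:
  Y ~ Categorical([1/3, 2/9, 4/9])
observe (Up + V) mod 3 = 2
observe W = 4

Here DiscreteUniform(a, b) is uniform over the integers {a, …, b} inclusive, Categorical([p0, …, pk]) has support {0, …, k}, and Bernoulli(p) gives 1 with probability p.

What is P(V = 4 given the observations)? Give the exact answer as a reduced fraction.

Enumerate traces; 36 have nonzero weight after conditioning:
  (V=2, U=0, X=1, Z=2, W=4, Y=0) weight 1/324
  (V=2, U=0, X=1, Z=2, W=4, Y=1) weight 1/486
  (V=2, U=0, X=1, Z=2, W=4, Y=2) weight 1/243
  (V=2, U=0, X=1, Z=3, W=4, Y=0) weight 1/324
  (V=2, U=0, X=1, Z=3, W=4, Y=1) weight 1/486
  (V=2, U=0, X=1, Z=3, W=4, Y=2) weight 1/243
  (V=2, U=0, X=2, Z=2, W=4, Y=0) weight 1/324
  (V=2, U=0, X=2, Z=2, W=4, Y=1) weight 1/486
  (V=4, U=0, X=1, Z=2, W=4, Y=0) weight 1/324
  … 27 more
Group by V:
  weight(V=2) = 1/18
  weight(V=4) = 1/18
Total weight = 1/18 + 1/18 = 1/9
P(V=2 | obs) = 1/18 / 1/9 = 1/2
P(V=4 | obs) = 1/18 / 1/9 = 1/2

P(V = 4 | obs) = 1/2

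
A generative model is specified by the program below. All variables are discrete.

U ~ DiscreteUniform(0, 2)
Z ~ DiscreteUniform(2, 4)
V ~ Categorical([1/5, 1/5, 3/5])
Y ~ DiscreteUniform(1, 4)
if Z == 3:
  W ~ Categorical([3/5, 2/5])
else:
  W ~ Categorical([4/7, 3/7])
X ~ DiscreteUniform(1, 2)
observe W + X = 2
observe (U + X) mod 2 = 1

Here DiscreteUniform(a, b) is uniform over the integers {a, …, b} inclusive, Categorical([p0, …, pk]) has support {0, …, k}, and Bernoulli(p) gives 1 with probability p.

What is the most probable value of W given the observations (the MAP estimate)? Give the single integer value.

argmax_v P(W = v | obs) = 1

Enumerate traces; 108 have nonzero weight after conditioning:
  (U=0, Z=2, V=0, Y=1, W=1, X=1) weight 1/840
  (U=0, Z=2, V=0, Y=2, W=1, X=1) weight 1/840
  (U=0, Z=2, V=0, Y=3, W=1, X=1) weight 1/840
  (U=0, Z=2, V=0, Y=4, W=1, X=1) weight 1/840
  (U=0, Z=2, V=1, Y=1, W=1, X=1) weight 1/840
  (U=0, Z=2, V=1, Y=2, W=1, X=1) weight 1/840
  (U=0, Z=2, V=1, Y=3, W=1, X=1) weight 1/840
  (U=0, Z=2, V=1, Y=4, W=1, X=1) weight 1/840
  (U=1, Z=2, V=0, Y=1, W=0, X=2) weight 1/630
  … 99 more
Group by W:
  weight(W=0) = 61/630
  weight(W=1) = 44/315
Total weight = 61/630 + 44/315 = 149/630
P(W=0 | obs) = 61/630 / 149/630 = 61/149
P(W=1 | obs) = 44/315 / 149/630 = 88/149
argmax = 1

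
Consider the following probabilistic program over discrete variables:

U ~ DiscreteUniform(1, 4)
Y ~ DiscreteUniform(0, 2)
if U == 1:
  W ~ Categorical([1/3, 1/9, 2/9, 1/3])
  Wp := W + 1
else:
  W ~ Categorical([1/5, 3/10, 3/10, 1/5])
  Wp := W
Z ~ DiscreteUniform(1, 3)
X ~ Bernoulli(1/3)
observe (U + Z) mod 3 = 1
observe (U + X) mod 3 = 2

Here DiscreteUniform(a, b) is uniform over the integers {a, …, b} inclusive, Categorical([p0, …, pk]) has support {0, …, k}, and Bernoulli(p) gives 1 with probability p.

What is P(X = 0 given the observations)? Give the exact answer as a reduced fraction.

P(X = 0 | obs) = 1/2

Enumerate traces; 36 have nonzero weight after conditioning:
  (U=1, Y=0, W=0, Z=3, X=1) weight 1/324
  (U=1, Y=0, W=1, Z=3, X=1) weight 1/972
  (U=1, Y=0, W=2, Z=3, X=1) weight 1/486
  (U=1, Y=0, W=3, Z=3, X=1) weight 1/324
  (U=1, Y=1, W=0, Z=3, X=1) weight 1/324
  (U=1, Y=1, W=1, Z=3, X=1) weight 1/972
  (U=1, Y=1, W=2, Z=3, X=1) weight 1/486
  (U=1, Y=1, W=3, Z=3, X=1) weight 1/324
  (U=2, Y=0, W=0, Z=2, X=0) weight 1/270
  … 27 more
Group by X:
  weight(X=0) = 1/18
  weight(X=1) = 1/18
Total weight = 1/18 + 1/18 = 1/9
P(X=0 | obs) = 1/18 / 1/9 = 1/2
P(X=1 | obs) = 1/18 / 1/9 = 1/2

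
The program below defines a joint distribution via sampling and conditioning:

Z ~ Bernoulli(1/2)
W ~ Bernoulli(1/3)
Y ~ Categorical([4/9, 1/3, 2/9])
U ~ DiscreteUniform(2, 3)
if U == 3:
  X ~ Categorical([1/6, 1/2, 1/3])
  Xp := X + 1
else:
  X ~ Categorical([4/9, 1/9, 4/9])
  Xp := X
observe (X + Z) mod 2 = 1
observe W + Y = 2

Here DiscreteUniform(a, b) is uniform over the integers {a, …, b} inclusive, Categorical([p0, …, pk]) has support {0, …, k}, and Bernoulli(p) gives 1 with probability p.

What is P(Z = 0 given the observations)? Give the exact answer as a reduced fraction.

Enumerate traces; 12 have nonzero weight after conditioning:
  (Z=0, W=0, Y=2, U=2, X=1) weight 1/243
  (Z=0, W=0, Y=2, U=3, X=1) weight 1/54
  (Z=0, W=1, Y=1, U=2, X=1) weight 1/324
  (Z=0, W=1, Y=1, U=3, X=1) weight 1/72
  (Z=1, W=0, Y=2, U=2, X=0) weight 4/243
  (Z=1, W=0, Y=2, U=2, X=2) weight 4/243
  (Z=1, W=0, Y=2, U=3, X=0) weight 1/162
  (Z=1, W=0, Y=2, U=3, X=2) weight 1/81
  … 4 more
Group by Z:
  weight(Z=0) = 77/1944
  weight(Z=1) = 175/1944
Total weight = 77/1944 + 175/1944 = 7/54
P(Z=0 | obs) = 77/1944 / 7/54 = 11/36
P(Z=1 | obs) = 175/1944 / 7/54 = 25/36

P(Z = 0 | obs) = 11/36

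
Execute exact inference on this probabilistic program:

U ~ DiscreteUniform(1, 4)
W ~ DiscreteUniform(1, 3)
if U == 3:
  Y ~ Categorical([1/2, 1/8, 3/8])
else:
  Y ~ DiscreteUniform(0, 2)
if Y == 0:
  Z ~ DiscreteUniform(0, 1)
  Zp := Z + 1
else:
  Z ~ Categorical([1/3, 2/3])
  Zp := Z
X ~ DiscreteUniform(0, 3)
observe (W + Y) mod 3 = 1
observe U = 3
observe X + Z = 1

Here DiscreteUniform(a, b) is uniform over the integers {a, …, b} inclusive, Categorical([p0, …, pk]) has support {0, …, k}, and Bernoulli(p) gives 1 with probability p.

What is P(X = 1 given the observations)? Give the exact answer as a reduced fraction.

Enumerate traces; 6 have nonzero weight after conditioning:
  (U=3, W=1, Y=0, Z=0, X=1) weight 1/192
  (U=3, W=1, Y=0, Z=1, X=0) weight 1/192
  (U=3, W=2, Y=2, Z=0, X=1) weight 1/384
  (U=3, W=2, Y=2, Z=1, X=0) weight 1/192
  (U=3, W=3, Y=1, Z=0, X=1) weight 1/1152
  (U=3, W=3, Y=1, Z=1, X=0) weight 1/576
Group by X:
  weight(X=0) = 7/576
  weight(X=1) = 5/576
Total weight = 7/576 + 5/576 = 1/48
P(X=0 | obs) = 7/576 / 1/48 = 7/12
P(X=1 | obs) = 5/576 / 1/48 = 5/12

P(X = 1 | obs) = 5/12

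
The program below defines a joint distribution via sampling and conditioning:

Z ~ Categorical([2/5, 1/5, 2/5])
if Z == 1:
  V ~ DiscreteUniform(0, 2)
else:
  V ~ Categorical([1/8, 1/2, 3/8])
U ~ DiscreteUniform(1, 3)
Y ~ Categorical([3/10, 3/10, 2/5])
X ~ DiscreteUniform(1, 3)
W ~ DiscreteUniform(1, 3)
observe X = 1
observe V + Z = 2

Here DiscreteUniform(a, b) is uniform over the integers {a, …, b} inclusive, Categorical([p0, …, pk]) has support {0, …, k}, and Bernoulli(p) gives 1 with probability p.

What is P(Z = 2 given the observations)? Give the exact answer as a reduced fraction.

Enumerate traces; 81 have nonzero weight after conditioning:
  (Z=0, V=2, U=1, Y=0, X=1, W=1) weight 1/600
  (Z=0, V=2, U=1, Y=0, X=1, W=2) weight 1/600
  (Z=0, V=2, U=1, Y=0, X=1, W=3) weight 1/600
  (Z=0, V=2, U=1, Y=1, X=1, W=1) weight 1/600
  (Z=0, V=2, U=1, Y=1, X=1, W=2) weight 1/600
  (Z=0, V=2, U=1, Y=1, X=1, W=3) weight 1/600
  (Z=0, V=2, U=1, Y=2, X=1, W=1) weight 1/450
  (Z=0, V=2, U=1, Y=2, X=1, W=2) weight 1/450
  (Z=1, V=1, U=1, Y=0, X=1, W=1) weight 1/1350
  (Z=2, V=0, U=1, Y=0, X=1, W=1) weight 1/1800
  … 71 more
Group by Z:
  weight(Z=0) = 1/20
  weight(Z=1) = 1/45
  weight(Z=2) = 1/60
Total weight = 1/20 + 1/45 + 1/60 = 4/45
P(Z=0 | obs) = 1/20 / 4/45 = 9/16
P(Z=1 | obs) = 1/45 / 4/45 = 1/4
P(Z=2 | obs) = 1/60 / 4/45 = 3/16

P(Z = 2 | obs) = 3/16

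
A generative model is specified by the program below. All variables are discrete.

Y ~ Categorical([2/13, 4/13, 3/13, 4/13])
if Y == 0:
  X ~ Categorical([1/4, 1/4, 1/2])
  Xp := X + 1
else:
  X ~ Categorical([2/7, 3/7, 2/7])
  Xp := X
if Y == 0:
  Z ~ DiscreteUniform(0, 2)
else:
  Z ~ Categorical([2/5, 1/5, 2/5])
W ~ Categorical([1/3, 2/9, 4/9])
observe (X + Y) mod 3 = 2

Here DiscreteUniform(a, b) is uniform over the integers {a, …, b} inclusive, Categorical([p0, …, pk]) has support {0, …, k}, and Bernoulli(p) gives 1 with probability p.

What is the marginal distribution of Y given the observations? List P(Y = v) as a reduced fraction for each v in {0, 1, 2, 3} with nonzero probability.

P(Y=0) = 7/33, P(Y=1) = 4/11, P(Y=2) = 2/11, P(Y=3) = 8/33

Enumerate traces; 36 have nonzero weight after conditioning:
  (Y=0, X=2, Z=0, W=0) weight 1/117
  (Y=0, X=2, Z=0, W=1) weight 2/351
  (Y=0, X=2, Z=0, W=2) weight 4/351
  (Y=0, X=2, Z=1, W=0) weight 1/117
  (Y=0, X=2, Z=1, W=1) weight 2/351
  (Y=0, X=2, Z=1, W=2) weight 4/351
  (Y=0, X=2, Z=2, W=0) weight 1/117
  (Y=0, X=2, Z=2, W=1) weight 2/351
  (Y=1, X=1, Z=0, W=0) weight 8/455
  (Y=2, X=0, Z=0, W=0) weight 4/455
  … 26 more
Group by Y:
  weight(Y=0) = 1/13
  weight(Y=1) = 12/91
  weight(Y=2) = 6/91
  weight(Y=3) = 8/91
Total weight = 1/13 + 12/91 + 6/91 + 8/91 = 33/91
P(Y=0 | obs) = 1/13 / 33/91 = 7/33
P(Y=1 | obs) = 12/91 / 33/91 = 4/11
P(Y=2 | obs) = 6/91 / 33/91 = 2/11
P(Y=3 | obs) = 8/91 / 33/91 = 8/33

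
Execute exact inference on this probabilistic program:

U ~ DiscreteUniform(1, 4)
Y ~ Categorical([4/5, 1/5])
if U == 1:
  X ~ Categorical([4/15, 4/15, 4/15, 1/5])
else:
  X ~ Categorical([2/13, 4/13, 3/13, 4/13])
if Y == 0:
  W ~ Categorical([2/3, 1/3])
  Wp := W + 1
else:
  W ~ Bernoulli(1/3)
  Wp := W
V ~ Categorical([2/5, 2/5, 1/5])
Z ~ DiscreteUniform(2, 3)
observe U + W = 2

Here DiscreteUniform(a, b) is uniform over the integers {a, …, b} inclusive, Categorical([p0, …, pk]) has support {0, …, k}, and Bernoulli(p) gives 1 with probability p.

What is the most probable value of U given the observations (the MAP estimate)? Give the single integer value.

argmax_v P(U = v | obs) = 2

Enumerate traces; 96 have nonzero weight after conditioning:
  (U=1, Y=0, X=0, W=1, V=0, Z=2) weight 4/1125
  (U=1, Y=0, X=0, W=1, V=0, Z=3) weight 4/1125
  (U=1, Y=0, X=0, W=1, V=1, Z=2) weight 4/1125
  (U=1, Y=0, X=0, W=1, V=1, Z=3) weight 4/1125
  (U=1, Y=0, X=0, W=1, V=2, Z=2) weight 2/1125
  (U=1, Y=0, X=0, W=1, V=2, Z=3) weight 2/1125
  (U=1, Y=0, X=1, W=1, V=0, Z=2) weight 4/1125
  (U=1, Y=0, X=1, W=1, V=0, Z=3) weight 4/1125
  (U=2, Y=0, X=0, W=0, V=0, Z=2) weight 4/975
  … 87 more
Group by U:
  weight(U=1) = 1/12
  weight(U=2) = 1/6
Total weight = 1/12 + 1/6 = 1/4
P(U=1 | obs) = 1/12 / 1/4 = 1/3
P(U=2 | obs) = 1/6 / 1/4 = 2/3
argmax = 2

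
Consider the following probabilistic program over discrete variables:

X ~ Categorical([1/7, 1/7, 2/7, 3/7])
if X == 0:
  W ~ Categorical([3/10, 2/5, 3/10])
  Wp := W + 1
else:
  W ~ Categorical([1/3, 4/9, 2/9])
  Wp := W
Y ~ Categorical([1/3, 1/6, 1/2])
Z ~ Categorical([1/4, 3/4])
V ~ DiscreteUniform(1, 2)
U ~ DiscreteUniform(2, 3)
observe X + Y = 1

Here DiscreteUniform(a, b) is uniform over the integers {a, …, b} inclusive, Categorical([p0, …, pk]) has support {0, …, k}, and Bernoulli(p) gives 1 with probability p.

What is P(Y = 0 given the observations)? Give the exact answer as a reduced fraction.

P(Y = 0 | obs) = 2/3

Enumerate traces; 48 have nonzero weight after conditioning:
  (X=0, W=0, Y=1, Z=0, V=1, U=2) weight 1/2240
  (X=0, W=0, Y=1, Z=0, V=1, U=3) weight 1/2240
  (X=0, W=0, Y=1, Z=0, V=2, U=2) weight 1/2240
  (X=0, W=0, Y=1, Z=0, V=2, U=3) weight 1/2240
  (X=0, W=0, Y=1, Z=1, V=1, U=2) weight 3/2240
  (X=0, W=0, Y=1, Z=1, V=1, U=3) weight 3/2240
  (X=0, W=0, Y=1, Z=1, V=2, U=2) weight 3/2240
  (X=0, W=0, Y=1, Z=1, V=2, U=3) weight 3/2240
  (X=1, W=0, Y=0, Z=0, V=1, U=2) weight 1/1008
  … 39 more
Group by Y:
  weight(Y=0) = 1/21
  weight(Y=1) = 1/42
Total weight = 1/21 + 1/42 = 1/14
P(Y=0 | obs) = 1/21 / 1/14 = 2/3
P(Y=1 | obs) = 1/42 / 1/14 = 1/3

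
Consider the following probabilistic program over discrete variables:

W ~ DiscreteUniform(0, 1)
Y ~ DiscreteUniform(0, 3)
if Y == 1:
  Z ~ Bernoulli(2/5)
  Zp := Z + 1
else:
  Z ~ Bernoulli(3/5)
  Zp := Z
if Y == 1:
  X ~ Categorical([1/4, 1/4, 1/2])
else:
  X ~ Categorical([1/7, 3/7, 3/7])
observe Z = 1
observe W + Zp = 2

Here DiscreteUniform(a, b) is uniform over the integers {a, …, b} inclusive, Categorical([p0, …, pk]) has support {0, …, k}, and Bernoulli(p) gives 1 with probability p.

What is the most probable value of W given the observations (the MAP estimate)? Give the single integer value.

argmax_v P(W = v | obs) = 1

Enumerate traces; 12 have nonzero weight after conditioning:
  (W=0, Y=1, Z=1, X=0) weight 1/80
  (W=0, Y=1, Z=1, X=1) weight 1/80
  (W=0, Y=1, Z=1, X=2) weight 1/40
  (W=1, Y=0, Z=1, X=0) weight 3/280
  (W=1, Y=0, Z=1, X=1) weight 9/280
  (W=1, Y=0, Z=1, X=2) weight 9/280
  (W=1, Y=2, Z=1, X=0) weight 3/280
  (W=1, Y=2, Z=1, X=1) weight 9/280
  … 4 more
Group by W:
  weight(W=0) = 1/20
  weight(W=1) = 9/40
Total weight = 1/20 + 9/40 = 11/40
P(W=0 | obs) = 1/20 / 11/40 = 2/11
P(W=1 | obs) = 9/40 / 11/40 = 9/11
argmax = 1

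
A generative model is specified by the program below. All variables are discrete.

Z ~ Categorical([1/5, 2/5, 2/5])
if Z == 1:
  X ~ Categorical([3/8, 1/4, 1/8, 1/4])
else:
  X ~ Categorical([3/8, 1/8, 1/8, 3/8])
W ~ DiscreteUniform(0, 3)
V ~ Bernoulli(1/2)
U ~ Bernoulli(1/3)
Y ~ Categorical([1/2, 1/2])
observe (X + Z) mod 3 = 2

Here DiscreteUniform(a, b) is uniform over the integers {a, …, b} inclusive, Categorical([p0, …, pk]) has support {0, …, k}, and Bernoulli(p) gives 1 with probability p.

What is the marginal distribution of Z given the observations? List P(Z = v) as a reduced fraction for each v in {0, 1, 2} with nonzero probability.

Enumerate traces; 128 have nonzero weight after conditioning:
  (Z=0, X=2, W=0, V=0, U=0, Y=0) weight 1/960
  (Z=0, X=2, W=0, V=0, U=0, Y=1) weight 1/960
  (Z=0, X=2, W=0, V=0, U=1, Y=0) weight 1/1920
  (Z=0, X=2, W=0, V=0, U=1, Y=1) weight 1/1920
  (Z=0, X=2, W=0, V=1, U=0, Y=0) weight 1/960
  (Z=0, X=2, W=0, V=1, U=0, Y=1) weight 1/960
  (Z=0, X=2, W=0, V=1, U=1, Y=0) weight 1/1920
  (Z=0, X=2, W=0, V=1, U=1, Y=1) weight 1/1920
  (Z=1, X=1, W=0, V=0, U=0, Y=0) weight 1/240
  (Z=2, X=0, W=0, V=0, U=0, Y=0) weight 1/160
  … 118 more
Group by Z:
  weight(Z=0) = 1/40
  weight(Z=1) = 1/10
  weight(Z=2) = 3/10
Total weight = 1/40 + 1/10 + 3/10 = 17/40
P(Z=0 | obs) = 1/40 / 17/40 = 1/17
P(Z=1 | obs) = 1/10 / 17/40 = 4/17
P(Z=2 | obs) = 3/10 / 17/40 = 12/17

P(Z=0) = 1/17, P(Z=1) = 4/17, P(Z=2) = 12/17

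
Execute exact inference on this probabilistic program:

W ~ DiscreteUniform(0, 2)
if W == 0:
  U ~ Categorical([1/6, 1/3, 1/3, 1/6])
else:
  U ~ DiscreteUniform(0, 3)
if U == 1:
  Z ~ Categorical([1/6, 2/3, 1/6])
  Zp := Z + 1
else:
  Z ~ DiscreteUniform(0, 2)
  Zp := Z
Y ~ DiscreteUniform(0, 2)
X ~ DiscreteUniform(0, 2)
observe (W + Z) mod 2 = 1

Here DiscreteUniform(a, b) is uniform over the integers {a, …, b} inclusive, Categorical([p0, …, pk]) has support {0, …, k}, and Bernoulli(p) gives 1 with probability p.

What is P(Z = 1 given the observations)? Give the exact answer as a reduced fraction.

Enumerate traces; 144 have nonzero weight after conditioning:
  (W=0, U=0, Z=1, Y=0, X=0) weight 1/486
  (W=0, U=0, Z=1, Y=0, X=1) weight 1/486
  (W=0, U=0, Z=1, Y=0, X=2) weight 1/486
  (W=0, U=0, Z=1, Y=1, X=0) weight 1/486
  (W=0, U=0, Z=1, Y=1, X=1) weight 1/486
  (W=0, U=0, Z=1, Y=1, X=2) weight 1/486
  (W=0, U=0, Z=1, Y=2, X=0) weight 1/486
  (W=0, U=0, Z=1, Y=2, X=1) weight 1/486
  (W=1, U=0, Z=0, Y=0, X=0) weight 1/324
  (W=1, U=0, Z=2, Y=0, X=0) weight 1/324
  … 134 more
Group by Z:
  weight(Z=0) = 7/72
  weight(Z=1) = 31/108
  weight(Z=2) = 7/72
Total weight = 7/72 + 31/108 + 7/72 = 13/27
P(Z=0 | obs) = 7/72 / 13/27 = 21/104
P(Z=1 | obs) = 31/108 / 13/27 = 31/52
P(Z=2 | obs) = 7/72 / 13/27 = 21/104

P(Z = 1 | obs) = 31/52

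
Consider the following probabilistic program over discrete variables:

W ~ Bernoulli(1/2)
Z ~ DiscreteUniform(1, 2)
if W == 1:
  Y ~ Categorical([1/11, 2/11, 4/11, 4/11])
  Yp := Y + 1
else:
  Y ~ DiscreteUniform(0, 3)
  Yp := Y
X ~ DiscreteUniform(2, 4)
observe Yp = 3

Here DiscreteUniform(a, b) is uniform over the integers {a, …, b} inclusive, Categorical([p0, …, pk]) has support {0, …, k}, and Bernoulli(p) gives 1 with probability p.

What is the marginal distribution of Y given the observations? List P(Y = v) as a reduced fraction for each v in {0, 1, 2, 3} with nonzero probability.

Enumerate traces; 12 have nonzero weight after conditioning:
  (W=0, Z=1, Y=3, X=2) weight 1/48
  (W=0, Z=1, Y=3, X=3) weight 1/48
  (W=0, Z=1, Y=3, X=4) weight 1/48
  (W=0, Z=2, Y=3, X=2) weight 1/48
  (W=0, Z=2, Y=3, X=3) weight 1/48
  (W=0, Z=2, Y=3, X=4) weight 1/48
  (W=1, Z=1, Y=2, X=2) weight 1/33
  (W=1, Z=1, Y=2, X=3) weight 1/33
  … 4 more
Group by Y:
  weight(Y=2) = 2/11
  weight(Y=3) = 1/8
Total weight = 2/11 + 1/8 = 27/88
P(Y=2 | obs) = 2/11 / 27/88 = 16/27
P(Y=3 | obs) = 1/8 / 27/88 = 11/27

P(Y=2) = 16/27, P(Y=3) = 11/27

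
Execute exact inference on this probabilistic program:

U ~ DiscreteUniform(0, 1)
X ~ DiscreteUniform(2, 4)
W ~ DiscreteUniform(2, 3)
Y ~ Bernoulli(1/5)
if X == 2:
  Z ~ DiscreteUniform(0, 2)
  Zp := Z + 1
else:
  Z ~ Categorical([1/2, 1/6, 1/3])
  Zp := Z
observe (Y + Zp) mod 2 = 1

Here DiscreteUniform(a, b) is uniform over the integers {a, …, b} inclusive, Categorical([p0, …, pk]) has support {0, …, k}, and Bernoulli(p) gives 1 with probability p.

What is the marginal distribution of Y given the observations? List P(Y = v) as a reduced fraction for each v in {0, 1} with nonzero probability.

Enumerate traces; 36 have nonzero weight after conditioning:
  (U=0, X=2, W=2, Y=0, Z=0) weight 1/45
  (U=0, X=2, W=2, Y=0, Z=2) weight 1/45
  (U=0, X=2, W=2, Y=1, Z=1) weight 1/180
  (U=0, X=2, W=3, Y=0, Z=0) weight 1/45
  (U=0, X=2, W=3, Y=0, Z=2) weight 1/45
  (U=0, X=2, W=3, Y=1, Z=1) weight 1/180
  (U=0, X=3, W=2, Y=0, Z=1) weight 1/90
  (U=0, X=3, W=2, Y=1, Z=0) weight 1/120
  … 28 more
Group by Y:
  weight(Y=0) = 4/15
  weight(Y=1) = 2/15
Total weight = 4/15 + 2/15 = 2/5
P(Y=0 | obs) = 4/15 / 2/5 = 2/3
P(Y=1 | obs) = 2/15 / 2/5 = 1/3

P(Y=0) = 2/3, P(Y=1) = 1/3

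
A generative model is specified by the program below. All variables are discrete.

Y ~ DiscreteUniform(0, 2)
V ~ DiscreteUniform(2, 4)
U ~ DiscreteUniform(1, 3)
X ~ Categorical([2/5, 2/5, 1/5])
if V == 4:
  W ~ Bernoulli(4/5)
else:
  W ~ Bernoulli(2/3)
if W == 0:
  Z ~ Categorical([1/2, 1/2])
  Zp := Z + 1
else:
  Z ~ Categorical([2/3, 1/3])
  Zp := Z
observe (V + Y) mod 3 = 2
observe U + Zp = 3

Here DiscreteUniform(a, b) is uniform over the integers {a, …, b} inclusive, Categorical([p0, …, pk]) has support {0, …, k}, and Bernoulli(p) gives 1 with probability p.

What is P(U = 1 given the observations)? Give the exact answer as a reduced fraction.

Enumerate traces; 36 have nonzero weight after conditioning:
  (Y=0, V=2, U=1, X=0, W=0, Z=1) weight 1/405
  (Y=0, V=2, U=1, X=1, W=0, Z=1) weight 1/405
  (Y=0, V=2, U=1, X=2, W=0, Z=1) weight 1/810
  (Y=0, V=2, U=2, X=0, W=0, Z=0) weight 1/405
  (Y=0, V=2, U=2, X=0, W=1, Z=1) weight 4/1215
  (Y=0, V=2, U=2, X=1, W=0, Z=0) weight 1/405
  (Y=0, V=2, U=2, X=1, W=1, Z=1) weight 4/1215
  (Y=0, V=2, U=2, X=2, W=0, Z=0) weight 1/810
  (Y=0, V=2, U=3, X=0, W=1, Z=0) weight 8/1215
  … 27 more
Group by U:
  weight(U=1) = 13/810
  weight(U=2) = 103/2430
  weight(U=3) = 64/1215
Total weight = 13/810 + 103/2430 + 64/1215 = 1/9
P(U=1 | obs) = 13/810 / 1/9 = 13/90
P(U=2 | obs) = 103/2430 / 1/9 = 103/270
P(U=3 | obs) = 64/1215 / 1/9 = 64/135

P(U = 1 | obs) = 13/90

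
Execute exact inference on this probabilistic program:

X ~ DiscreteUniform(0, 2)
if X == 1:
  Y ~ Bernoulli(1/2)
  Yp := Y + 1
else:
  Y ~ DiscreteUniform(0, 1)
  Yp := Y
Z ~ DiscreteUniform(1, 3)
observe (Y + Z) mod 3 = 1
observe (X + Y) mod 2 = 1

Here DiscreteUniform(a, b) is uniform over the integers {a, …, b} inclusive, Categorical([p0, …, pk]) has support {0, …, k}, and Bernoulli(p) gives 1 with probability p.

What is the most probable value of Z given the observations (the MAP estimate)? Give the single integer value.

argmax_v P(Z = v | obs) = 3

Enumerate traces; 3 have nonzero weight after conditioning:
  (X=0, Y=1, Z=3) weight 1/18
  (X=1, Y=0, Z=1) weight 1/18
  (X=2, Y=1, Z=3) weight 1/18
Group by Z:
  weight(Z=1) = 1/18
  weight(Z=3) = 1/9
Total weight = 1/18 + 1/9 = 1/6
P(Z=1 | obs) = 1/18 / 1/6 = 1/3
P(Z=3 | obs) = 1/9 / 1/6 = 2/3
argmax = 3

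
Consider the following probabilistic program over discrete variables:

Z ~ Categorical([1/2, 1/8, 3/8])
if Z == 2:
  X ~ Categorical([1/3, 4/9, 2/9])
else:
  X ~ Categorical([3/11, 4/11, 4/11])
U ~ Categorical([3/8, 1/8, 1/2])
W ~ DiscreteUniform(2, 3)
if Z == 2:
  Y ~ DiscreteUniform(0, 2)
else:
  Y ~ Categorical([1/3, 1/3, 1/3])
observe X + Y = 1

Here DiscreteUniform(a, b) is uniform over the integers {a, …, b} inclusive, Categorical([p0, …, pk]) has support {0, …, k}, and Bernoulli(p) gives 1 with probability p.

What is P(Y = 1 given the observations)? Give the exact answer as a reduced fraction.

Enumerate traces; 36 have nonzero weight after conditioning:
  (Z=0, X=0, U=0, W=2, Y=1) weight 3/352
  (Z=0, X=0, U=0, W=3, Y=1) weight 3/352
  (Z=0, X=0, U=1, W=2, Y=1) weight 1/352
  (Z=0, X=0, U=1, W=3, Y=1) weight 1/352
  (Z=0, X=0, U=2, W=2, Y=1) weight 1/88
  (Z=0, X=0, U=2, W=3, Y=1) weight 1/88
  (Z=0, X=1, U=0, W=2, Y=0) weight 1/88
  (Z=0, X=1, U=0, W=3, Y=0) weight 1/88
  … 28 more
Group by Y:
  weight(Y=0) = 13/99
  weight(Y=1) = 13/132
Total weight = 13/99 + 13/132 = 91/396
P(Y=0 | obs) = 13/99 / 91/396 = 4/7
P(Y=1 | obs) = 13/132 / 91/396 = 3/7

P(Y = 1 | obs) = 3/7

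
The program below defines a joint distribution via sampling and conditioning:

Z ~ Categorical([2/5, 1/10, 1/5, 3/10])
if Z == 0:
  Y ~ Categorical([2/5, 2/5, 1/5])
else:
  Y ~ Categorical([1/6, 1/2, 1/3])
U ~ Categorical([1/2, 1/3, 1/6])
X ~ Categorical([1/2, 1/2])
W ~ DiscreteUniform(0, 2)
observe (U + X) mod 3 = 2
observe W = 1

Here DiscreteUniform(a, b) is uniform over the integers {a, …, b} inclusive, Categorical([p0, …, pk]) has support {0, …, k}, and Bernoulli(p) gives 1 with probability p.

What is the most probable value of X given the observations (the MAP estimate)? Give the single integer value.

Enumerate traces; 24 have nonzero weight after conditioning:
  (Z=0, Y=0, U=1, X=1, W=1) weight 2/225
  (Z=0, Y=0, U=2, X=0, W=1) weight 1/225
  (Z=0, Y=1, U=1, X=1, W=1) weight 2/225
  (Z=0, Y=1, U=2, X=0, W=1) weight 1/225
  (Z=0, Y=2, U=1, X=1, W=1) weight 1/225
  (Z=0, Y=2, U=2, X=0, W=1) weight 1/450
  (Z=1, Y=0, U=1, X=1, W=1) weight 1/1080
  (Z=1, Y=0, U=2, X=0, W=1) weight 1/2160
  … 16 more
Group by X:
  weight(X=0) = 1/36
  weight(X=1) = 1/18
Total weight = 1/36 + 1/18 = 1/12
P(X=0 | obs) = 1/36 / 1/12 = 1/3
P(X=1 | obs) = 1/18 / 1/12 = 2/3
argmax = 1

argmax_v P(X = v | obs) = 1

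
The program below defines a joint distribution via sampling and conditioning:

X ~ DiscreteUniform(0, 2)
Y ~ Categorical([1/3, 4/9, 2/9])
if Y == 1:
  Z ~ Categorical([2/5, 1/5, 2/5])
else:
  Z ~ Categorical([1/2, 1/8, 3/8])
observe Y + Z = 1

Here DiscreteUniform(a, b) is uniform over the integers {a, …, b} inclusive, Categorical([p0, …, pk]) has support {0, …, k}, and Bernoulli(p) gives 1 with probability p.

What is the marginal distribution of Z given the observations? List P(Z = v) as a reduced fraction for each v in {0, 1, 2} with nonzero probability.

P(Z=0) = 64/79, P(Z=1) = 15/79

Enumerate traces; 6 have nonzero weight after conditioning:
  (X=0, Y=0, Z=1) weight 1/72
  (X=0, Y=1, Z=0) weight 8/135
  (X=1, Y=0, Z=1) weight 1/72
  (X=1, Y=1, Z=0) weight 8/135
  (X=2, Y=0, Z=1) weight 1/72
  (X=2, Y=1, Z=0) weight 8/135
Group by Z:
  weight(Z=0) = 8/45
  weight(Z=1) = 1/24
Total weight = 8/45 + 1/24 = 79/360
P(Z=0 | obs) = 8/45 / 79/360 = 64/79
P(Z=1 | obs) = 1/24 / 79/360 = 15/79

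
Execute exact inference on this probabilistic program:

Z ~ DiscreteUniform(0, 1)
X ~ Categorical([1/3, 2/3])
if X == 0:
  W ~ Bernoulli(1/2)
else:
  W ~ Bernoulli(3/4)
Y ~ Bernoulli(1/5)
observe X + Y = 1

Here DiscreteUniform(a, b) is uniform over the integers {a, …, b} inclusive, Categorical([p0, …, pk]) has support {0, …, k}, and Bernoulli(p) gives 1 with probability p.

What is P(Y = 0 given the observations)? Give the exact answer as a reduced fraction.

Enumerate traces; 8 have nonzero weight after conditioning:
  (Z=0, X=0, W=0, Y=1) weight 1/60
  (Z=0, X=0, W=1, Y=1) weight 1/60
  (Z=0, X=1, W=0, Y=0) weight 1/15
  (Z=0, X=1, W=1, Y=0) weight 1/5
  (Z=1, X=0, W=0, Y=1) weight 1/60
  (Z=1, X=0, W=1, Y=1) weight 1/60
  (Z=1, X=1, W=0, Y=0) weight 1/15
  (Z=1, X=1, W=1, Y=0) weight 1/5
Group by Y:
  weight(Y=0) = 8/15
  weight(Y=1) = 1/15
Total weight = 8/15 + 1/15 = 3/5
P(Y=0 | obs) = 8/15 / 3/5 = 8/9
P(Y=1 | obs) = 1/15 / 3/5 = 1/9

P(Y = 0 | obs) = 8/9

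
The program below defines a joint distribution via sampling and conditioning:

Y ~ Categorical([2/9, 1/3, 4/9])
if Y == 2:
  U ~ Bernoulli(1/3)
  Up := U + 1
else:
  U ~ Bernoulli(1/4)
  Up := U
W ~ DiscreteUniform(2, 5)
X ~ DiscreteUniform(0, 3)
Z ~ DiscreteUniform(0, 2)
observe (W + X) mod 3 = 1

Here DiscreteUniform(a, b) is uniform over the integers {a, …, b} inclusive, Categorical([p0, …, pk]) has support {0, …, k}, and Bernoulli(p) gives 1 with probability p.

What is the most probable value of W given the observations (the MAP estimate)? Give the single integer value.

argmax_v P(W = v | obs) = 4

Enumerate traces; 90 have nonzero weight after conditioning:
  (Y=0, U=0, W=2, X=2, Z=0) weight 1/288
  (Y=0, U=0, W=2, X=2, Z=1) weight 1/288
  (Y=0, U=0, W=2, X=2, Z=2) weight 1/288
  (Y=0, U=0, W=3, X=1, Z=0) weight 1/288
  (Y=0, U=0, W=3, X=1, Z=1) weight 1/288
  (Y=0, U=0, W=3, X=1, Z=2) weight 1/288
  (Y=0, U=0, W=4, X=0, Z=0) weight 1/288
  (Y=0, U=0, W=4, X=0, Z=1) weight 1/288
  (Y=0, U=0, W=5, X=2, Z=0) weight 1/288
  … 81 more
Group by W:
  weight(W=2) = 1/16
  weight(W=3) = 1/16
  weight(W=4) = 1/8
  weight(W=5) = 1/16
Total weight = 1/16 + 1/16 + 1/8 + 1/16 = 5/16
P(W=2 | obs) = 1/16 / 5/16 = 1/5
P(W=3 | obs) = 1/16 / 5/16 = 1/5
P(W=4 | obs) = 1/8 / 5/16 = 2/5
P(W=5 | obs) = 1/16 / 5/16 = 1/5
argmax = 4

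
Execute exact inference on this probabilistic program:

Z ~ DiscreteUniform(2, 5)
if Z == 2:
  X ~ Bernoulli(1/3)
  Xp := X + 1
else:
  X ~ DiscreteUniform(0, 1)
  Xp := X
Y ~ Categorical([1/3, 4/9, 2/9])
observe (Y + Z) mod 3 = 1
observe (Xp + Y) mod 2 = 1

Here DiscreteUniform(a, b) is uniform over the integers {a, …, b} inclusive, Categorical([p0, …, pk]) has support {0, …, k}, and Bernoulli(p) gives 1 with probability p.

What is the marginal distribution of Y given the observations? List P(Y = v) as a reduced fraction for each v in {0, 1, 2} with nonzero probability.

Enumerate traces; 4 have nonzero weight after conditioning:
  (Z=2, X=0, Y=2) weight 1/27
  (Z=3, X=0, Y=1) weight 1/18
  (Z=4, X=1, Y=0) weight 1/24
  (Z=5, X=1, Y=2) weight 1/36
Group by Y:
  weight(Y=0) = 1/24
  weight(Y=1) = 1/18
  weight(Y=2) = 7/108
Total weight = 1/24 + 1/18 + 7/108 = 35/216
P(Y=0 | obs) = 1/24 / 35/216 = 9/35
P(Y=1 | obs) = 1/18 / 35/216 = 12/35
P(Y=2 | obs) = 7/108 / 35/216 = 2/5

P(Y=0) = 9/35, P(Y=1) = 12/35, P(Y=2) = 2/5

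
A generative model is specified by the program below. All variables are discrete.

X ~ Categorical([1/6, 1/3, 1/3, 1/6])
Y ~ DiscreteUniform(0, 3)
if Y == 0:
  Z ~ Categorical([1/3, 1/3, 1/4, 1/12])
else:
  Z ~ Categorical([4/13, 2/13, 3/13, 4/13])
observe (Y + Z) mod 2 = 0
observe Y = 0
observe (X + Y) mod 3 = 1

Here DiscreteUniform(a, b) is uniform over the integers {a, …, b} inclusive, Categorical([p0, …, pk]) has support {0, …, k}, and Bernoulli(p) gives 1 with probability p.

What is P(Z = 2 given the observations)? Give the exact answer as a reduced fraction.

P(Z = 2 | obs) = 3/7

Enumerate traces; 2 have nonzero weight after conditioning:
  (X=1, Y=0, Z=0) weight 1/36
  (X=1, Y=0, Z=2) weight 1/48
Group by Z:
  weight(Z=0) = 1/36
  weight(Z=2) = 1/48
Total weight = 1/36 + 1/48 = 7/144
P(Z=0 | obs) = 1/36 / 7/144 = 4/7
P(Z=2 | obs) = 1/48 / 7/144 = 3/7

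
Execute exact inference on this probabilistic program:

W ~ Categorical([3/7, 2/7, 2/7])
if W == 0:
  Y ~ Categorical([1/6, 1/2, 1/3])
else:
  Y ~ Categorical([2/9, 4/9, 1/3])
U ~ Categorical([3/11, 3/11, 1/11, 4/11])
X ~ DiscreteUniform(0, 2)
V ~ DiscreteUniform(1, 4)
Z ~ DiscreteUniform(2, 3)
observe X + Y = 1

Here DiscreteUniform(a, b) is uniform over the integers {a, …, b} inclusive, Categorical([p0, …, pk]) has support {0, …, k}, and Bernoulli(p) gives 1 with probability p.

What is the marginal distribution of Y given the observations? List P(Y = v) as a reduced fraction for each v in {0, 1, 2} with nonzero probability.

P(Y=0) = 25/84, P(Y=1) = 59/84

Enumerate traces; 192 have nonzero weight after conditioning:
  (W=0, Y=0, U=0, X=1, V=1, Z=2) weight 1/1232
  (W=0, Y=0, U=0, X=1, V=1, Z=3) weight 1/1232
  (W=0, Y=0, U=0, X=1, V=2, Z=2) weight 1/1232
  (W=0, Y=0, U=0, X=1, V=2, Z=3) weight 1/1232
  (W=0, Y=0, U=0, X=1, V=3, Z=2) weight 1/1232
  (W=0, Y=0, U=0, X=1, V=3, Z=3) weight 1/1232
  (W=0, Y=0, U=0, X=1, V=4, Z=2) weight 1/1232
  (W=0, Y=0, U=0, X=1, V=4, Z=3) weight 1/1232
  (W=0, Y=1, U=0, X=0, V=1, Z=2) weight 3/1232
  … 183 more
Group by Y:
  weight(Y=0) = 25/378
  weight(Y=1) = 59/378
Total weight = 25/378 + 59/378 = 2/9
P(Y=0 | obs) = 25/378 / 2/9 = 25/84
P(Y=1 | obs) = 59/378 / 2/9 = 59/84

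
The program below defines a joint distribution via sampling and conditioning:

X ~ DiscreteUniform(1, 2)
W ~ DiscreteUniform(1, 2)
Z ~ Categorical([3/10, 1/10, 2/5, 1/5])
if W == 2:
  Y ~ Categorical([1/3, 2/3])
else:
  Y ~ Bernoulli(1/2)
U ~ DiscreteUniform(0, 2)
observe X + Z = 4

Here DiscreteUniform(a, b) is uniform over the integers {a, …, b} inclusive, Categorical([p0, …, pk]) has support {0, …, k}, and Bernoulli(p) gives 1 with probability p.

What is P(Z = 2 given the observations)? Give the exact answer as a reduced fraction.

Enumerate traces; 24 have nonzero weight after conditioning:
  (X=1, W=1, Z=3, Y=0, U=0) weight 1/120
  (X=1, W=1, Z=3, Y=0, U=1) weight 1/120
  (X=1, W=1, Z=3, Y=0, U=2) weight 1/120
  (X=1, W=1, Z=3, Y=1, U=0) weight 1/120
  (X=1, W=1, Z=3, Y=1, U=1) weight 1/120
  (X=1, W=1, Z=3, Y=1, U=2) weight 1/120
  (X=1, W=2, Z=3, Y=0, U=0) weight 1/180
  (X=1, W=2, Z=3, Y=0, U=1) weight 1/180
  (X=2, W=1, Z=2, Y=0, U=0) weight 1/60
  … 15 more
Group by Z:
  weight(Z=2) = 1/5
  weight(Z=3) = 1/10
Total weight = 1/5 + 1/10 = 3/10
P(Z=2 | obs) = 1/5 / 3/10 = 2/3
P(Z=3 | obs) = 1/10 / 3/10 = 1/3

P(Z = 2 | obs) = 2/3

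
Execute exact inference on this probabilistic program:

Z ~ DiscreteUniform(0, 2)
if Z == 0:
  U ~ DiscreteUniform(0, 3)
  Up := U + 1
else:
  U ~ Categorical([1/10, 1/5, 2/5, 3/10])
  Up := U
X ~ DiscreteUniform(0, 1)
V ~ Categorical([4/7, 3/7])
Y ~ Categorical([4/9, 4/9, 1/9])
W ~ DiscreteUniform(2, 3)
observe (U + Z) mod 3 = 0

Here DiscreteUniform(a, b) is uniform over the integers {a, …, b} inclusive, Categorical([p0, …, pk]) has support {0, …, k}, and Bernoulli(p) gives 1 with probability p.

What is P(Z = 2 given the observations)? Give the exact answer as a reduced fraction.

P(Z = 2 | obs) = 2/11

Enumerate traces; 96 have nonzero weight after conditioning:
  (Z=0, U=0, X=0, V=0, Y=0, W=2) weight 1/189
  (Z=0, U=0, X=0, V=0, Y=0, W=3) weight 1/189
  (Z=0, U=0, X=0, V=0, Y=1, W=2) weight 1/189
  (Z=0, U=0, X=0, V=0, Y=1, W=3) weight 1/189
  (Z=0, U=0, X=0, V=0, Y=2, W=2) weight 1/756
  (Z=0, U=0, X=0, V=0, Y=2, W=3) weight 1/756
  (Z=0, U=0, X=0, V=1, Y=0, W=2) weight 1/252
  (Z=0, U=0, X=0, V=1, Y=0, W=3) weight 1/252
  (Z=1, U=2, X=0, V=0, Y=0, W=2) weight 8/945
  (Z=2, U=1, X=0, V=0, Y=0, W=2) weight 4/945
  … 86 more
Group by Z:
  weight(Z=0) = 1/6
  weight(Z=1) = 2/15
  weight(Z=2) = 1/15
Total weight = 1/6 + 2/15 + 1/15 = 11/30
P(Z=0 | obs) = 1/6 / 11/30 = 5/11
P(Z=1 | obs) = 2/15 / 11/30 = 4/11
P(Z=2 | obs) = 1/15 / 11/30 = 2/11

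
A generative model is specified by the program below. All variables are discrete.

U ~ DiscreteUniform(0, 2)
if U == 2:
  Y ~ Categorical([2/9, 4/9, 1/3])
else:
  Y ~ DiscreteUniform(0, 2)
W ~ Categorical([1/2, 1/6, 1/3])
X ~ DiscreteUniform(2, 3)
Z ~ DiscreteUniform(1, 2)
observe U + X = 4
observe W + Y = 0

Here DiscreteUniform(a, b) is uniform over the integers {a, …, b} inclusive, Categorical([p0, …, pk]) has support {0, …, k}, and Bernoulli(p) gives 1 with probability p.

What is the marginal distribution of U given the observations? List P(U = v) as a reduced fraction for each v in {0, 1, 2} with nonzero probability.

Enumerate traces; 4 have nonzero weight after conditioning:
  (U=1, Y=0, W=0, X=3, Z=1) weight 1/72
  (U=1, Y=0, W=0, X=3, Z=2) weight 1/72
  (U=2, Y=0, W=0, X=2, Z=1) weight 1/108
  (U=2, Y=0, W=0, X=2, Z=2) weight 1/108
Group by U:
  weight(U=1) = 1/36
  weight(U=2) = 1/54
Total weight = 1/36 + 1/54 = 5/108
P(U=1 | obs) = 1/36 / 5/108 = 3/5
P(U=2 | obs) = 1/54 / 5/108 = 2/5

P(U=1) = 3/5, P(U=2) = 2/5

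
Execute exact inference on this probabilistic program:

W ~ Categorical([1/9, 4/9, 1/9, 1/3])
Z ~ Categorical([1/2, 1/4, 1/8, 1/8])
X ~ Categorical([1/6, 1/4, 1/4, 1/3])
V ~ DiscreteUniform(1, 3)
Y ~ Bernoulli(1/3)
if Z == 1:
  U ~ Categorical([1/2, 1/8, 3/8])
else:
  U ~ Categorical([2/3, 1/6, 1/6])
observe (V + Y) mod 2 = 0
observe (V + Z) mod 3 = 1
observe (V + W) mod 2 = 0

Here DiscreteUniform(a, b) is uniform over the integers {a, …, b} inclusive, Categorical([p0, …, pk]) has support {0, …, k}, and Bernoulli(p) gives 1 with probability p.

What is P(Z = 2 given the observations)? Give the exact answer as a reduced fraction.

P(Z = 2 | obs) = 4/53

Enumerate traces; 96 have nonzero weight after conditioning:
  (W=0, Z=2, X=0, V=2, Y=0, U=0) weight 1/2916
  (W=0, Z=2, X=0, V=2, Y=0, U=1) weight 1/11664
  (W=0, Z=2, X=0, V=2, Y=0, U=2) weight 1/11664
  (W=0, Z=2, X=1, V=2, Y=0, U=0) weight 1/1944
  (W=0, Z=2, X=1, V=2, Y=0, U=1) weight 1/7776
  (W=0, Z=2, X=1, V=2, Y=0, U=2) weight 1/7776
  (W=0, Z=2, X=2, V=2, Y=0, U=0) weight 1/1944
  (W=0, Z=2, X=2, V=2, Y=0, U=1) weight 1/7776
  (W=1, Z=0, X=0, V=1, Y=1, U=0) weight 2/729
  (W=1, Z=1, X=0, V=3, Y=1, U=0) weight 1/972
  … 86 more
Group by Z:
  weight(Z=0) = 7/162
  weight(Z=1) = 7/324
  weight(Z=2) = 1/162
  weight(Z=3) = 7/648
Total weight = 7/162 + 7/324 + 1/162 + 7/648 = 53/648
P(Z=0 | obs) = 7/162 / 53/648 = 28/53
P(Z=1 | obs) = 7/324 / 53/648 = 14/53
P(Z=2 | obs) = 1/162 / 53/648 = 4/53
P(Z=3 | obs) = 7/648 / 53/648 = 7/53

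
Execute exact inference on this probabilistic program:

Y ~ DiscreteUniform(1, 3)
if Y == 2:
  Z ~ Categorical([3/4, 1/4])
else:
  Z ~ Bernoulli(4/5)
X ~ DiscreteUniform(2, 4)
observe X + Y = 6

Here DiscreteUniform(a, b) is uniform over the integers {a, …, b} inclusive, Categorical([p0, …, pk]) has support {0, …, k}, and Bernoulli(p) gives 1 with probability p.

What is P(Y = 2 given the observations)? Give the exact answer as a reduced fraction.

P(Y = 2 | obs) = 1/2

Enumerate traces; 4 have nonzero weight after conditioning:
  (Y=2, Z=0, X=4) weight 1/12
  (Y=2, Z=1, X=4) weight 1/36
  (Y=3, Z=0, X=3) weight 1/45
  (Y=3, Z=1, X=3) weight 4/45
Group by Y:
  weight(Y=2) = 1/9
  weight(Y=3) = 1/9
Total weight = 1/9 + 1/9 = 2/9
P(Y=2 | obs) = 1/9 / 2/9 = 1/2
P(Y=3 | obs) = 1/9 / 2/9 = 1/2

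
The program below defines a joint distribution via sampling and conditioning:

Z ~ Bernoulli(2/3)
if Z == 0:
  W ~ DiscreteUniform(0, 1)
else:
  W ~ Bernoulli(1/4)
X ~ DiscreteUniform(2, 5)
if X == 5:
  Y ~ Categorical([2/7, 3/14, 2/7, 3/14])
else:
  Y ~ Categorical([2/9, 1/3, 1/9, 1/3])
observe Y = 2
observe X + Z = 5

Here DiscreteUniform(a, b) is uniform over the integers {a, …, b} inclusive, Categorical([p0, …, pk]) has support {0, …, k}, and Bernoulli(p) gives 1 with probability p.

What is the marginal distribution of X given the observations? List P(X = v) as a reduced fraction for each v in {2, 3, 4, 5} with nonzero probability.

Enumerate traces; 4 have nonzero weight after conditioning:
  (Z=0, W=0, X=5, Y=2) weight 1/84
  (Z=0, W=1, X=5, Y=2) weight 1/84
  (Z=1, W=0, X=4, Y=2) weight 1/72
  (Z=1, W=1, X=4, Y=2) weight 1/216
Group by X:
  weight(X=4) = 1/54
  weight(X=5) = 1/42
Total weight = 1/54 + 1/42 = 8/189
P(X=4 | obs) = 1/54 / 8/189 = 7/16
P(X=5 | obs) = 1/42 / 8/189 = 9/16

P(X=4) = 7/16, P(X=5) = 9/16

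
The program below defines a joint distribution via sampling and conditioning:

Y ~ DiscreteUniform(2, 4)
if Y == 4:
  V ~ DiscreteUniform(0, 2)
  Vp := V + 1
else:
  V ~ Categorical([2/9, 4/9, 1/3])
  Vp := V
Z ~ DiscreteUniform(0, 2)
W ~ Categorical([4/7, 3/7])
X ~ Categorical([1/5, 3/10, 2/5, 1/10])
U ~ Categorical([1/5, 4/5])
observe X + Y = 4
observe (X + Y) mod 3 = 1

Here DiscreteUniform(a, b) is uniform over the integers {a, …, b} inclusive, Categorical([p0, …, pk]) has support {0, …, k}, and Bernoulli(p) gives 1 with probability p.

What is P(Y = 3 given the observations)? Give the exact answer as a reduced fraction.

P(Y = 3 | obs) = 1/3

Enumerate traces; 108 have nonzero weight after conditioning:
  (Y=2, V=0, Z=0, W=0, X=2, U=0) weight 16/14175
  (Y=2, V=0, Z=0, W=0, X=2, U=1) weight 64/14175
  (Y=2, V=0, Z=0, W=1, X=2, U=0) weight 4/4725
  (Y=2, V=0, Z=0, W=1, X=2, U=1) weight 16/4725
  (Y=2, V=0, Z=1, W=0, X=2, U=0) weight 16/14175
  (Y=2, V=0, Z=1, W=0, X=2, U=1) weight 64/14175
  (Y=2, V=0, Z=1, W=1, X=2, U=0) weight 4/4725
  (Y=2, V=0, Z=1, W=1, X=2, U=1) weight 16/4725
  (Y=3, V=0, Z=0, W=0, X=1, U=0) weight 4/4725
  (Y=4, V=0, Z=0, W=0, X=0, U=0) weight 4/4725
  … 98 more
Group by Y:
  weight(Y=2) = 2/15
  weight(Y=3) = 1/10
  weight(Y=4) = 1/15
Total weight = 2/15 + 1/10 + 1/15 = 3/10
P(Y=2 | obs) = 2/15 / 3/10 = 4/9
P(Y=3 | obs) = 1/10 / 3/10 = 1/3
P(Y=4 | obs) = 1/15 / 3/10 = 2/9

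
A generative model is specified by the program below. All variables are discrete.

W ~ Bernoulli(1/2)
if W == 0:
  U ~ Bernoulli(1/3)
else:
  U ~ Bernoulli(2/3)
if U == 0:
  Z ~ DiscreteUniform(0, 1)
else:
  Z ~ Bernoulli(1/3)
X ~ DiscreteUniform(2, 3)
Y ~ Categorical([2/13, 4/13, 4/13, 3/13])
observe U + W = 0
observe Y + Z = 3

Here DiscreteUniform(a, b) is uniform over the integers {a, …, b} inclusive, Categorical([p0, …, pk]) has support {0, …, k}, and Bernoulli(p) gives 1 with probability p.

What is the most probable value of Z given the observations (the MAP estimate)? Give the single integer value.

Enumerate traces; 4 have nonzero weight after conditioning:
  (W=0, U=0, Z=0, X=2, Y=3) weight 1/52
  (W=0, U=0, Z=0, X=3, Y=3) weight 1/52
  (W=0, U=0, Z=1, X=2, Y=2) weight 1/39
  (W=0, U=0, Z=1, X=3, Y=2) weight 1/39
Group by Z:
  weight(Z=0) = 1/26
  weight(Z=1) = 2/39
Total weight = 1/26 + 2/39 = 7/78
P(Z=0 | obs) = 1/26 / 7/78 = 3/7
P(Z=1 | obs) = 2/39 / 7/78 = 4/7
argmax = 1

argmax_v P(Z = v | obs) = 1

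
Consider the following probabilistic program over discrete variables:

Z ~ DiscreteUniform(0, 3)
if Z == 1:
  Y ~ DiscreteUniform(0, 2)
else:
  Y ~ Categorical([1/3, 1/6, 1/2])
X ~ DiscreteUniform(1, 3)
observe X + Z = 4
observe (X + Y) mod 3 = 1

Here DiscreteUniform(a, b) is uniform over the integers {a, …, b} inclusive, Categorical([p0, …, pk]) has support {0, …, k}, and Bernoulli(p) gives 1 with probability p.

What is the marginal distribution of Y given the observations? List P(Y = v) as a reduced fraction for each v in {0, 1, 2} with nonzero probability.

P(Y=0) = 2/7, P(Y=1) = 2/7, P(Y=2) = 3/7

Enumerate traces; 3 have nonzero weight after conditioning:
  (Z=1, Y=1, X=3) weight 1/36
  (Z=2, Y=2, X=2) weight 1/24
  (Z=3, Y=0, X=1) weight 1/36
Group by Y:
  weight(Y=0) = 1/36
  weight(Y=1) = 1/36
  weight(Y=2) = 1/24
Total weight = 1/36 + 1/36 + 1/24 = 7/72
P(Y=0 | obs) = 1/36 / 7/72 = 2/7
P(Y=1 | obs) = 1/36 / 7/72 = 2/7
P(Y=2 | obs) = 1/24 / 7/72 = 3/7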